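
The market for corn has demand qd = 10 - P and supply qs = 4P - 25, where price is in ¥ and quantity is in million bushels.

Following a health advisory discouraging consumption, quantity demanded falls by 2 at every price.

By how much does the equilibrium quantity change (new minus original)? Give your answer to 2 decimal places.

Before the shock: 10 - P = 4P - 25 ⇒ 35 = 5P ⇒ P = 7, q = 3.
After the shift, demand is qd = 8 - P and supply is qs = 4P - 25.
Setting them equal: 8 - P = 4P - 25 → 33 = 5P, so P = 6.6 and q = 1.4.
Δq = 1.4 − 3 = -1.60.

-1.60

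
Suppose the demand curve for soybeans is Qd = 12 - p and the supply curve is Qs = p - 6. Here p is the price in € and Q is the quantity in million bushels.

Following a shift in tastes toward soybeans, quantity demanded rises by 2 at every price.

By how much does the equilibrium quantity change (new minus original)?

Original equilibrium: 12 - p = p - 6 gives 18 = 2p, so p = 9 and Q = 3.
The new curves are Qd = 14 - p (demand) and Qs = p - 6 (supply).
Clearing the new market: 14 - p = p - 6, so p = 10 and Q = 4.
ΔQ = 4 − 3 = +1.

+1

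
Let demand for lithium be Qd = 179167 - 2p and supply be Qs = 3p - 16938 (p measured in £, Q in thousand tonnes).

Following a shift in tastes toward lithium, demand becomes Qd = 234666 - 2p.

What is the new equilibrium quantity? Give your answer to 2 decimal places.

134024.40

Solve the original market: 179167 - 2p = 3p - 16938, hence p = 39221 and Q = 100725.
The shock moves the curves to Qd = 234666 - 2p and Qs = 3p - 16938.
Equate the new curves: 234666 - 2p = 3p - 16938, giving 251604 = 5p, p = 50320.8, Q = 134024.4.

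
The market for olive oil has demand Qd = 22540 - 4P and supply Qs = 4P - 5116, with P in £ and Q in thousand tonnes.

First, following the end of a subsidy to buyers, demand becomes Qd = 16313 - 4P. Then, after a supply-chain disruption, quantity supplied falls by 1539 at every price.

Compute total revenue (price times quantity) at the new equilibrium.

13864059

Before the shock: 22540 - 4P = 4P - 5116 ⇒ 27656 = 8P ⇒ P = 3457, Q = 8712.
The shock moves the curves to Qd = 16313 - 4P and Qs = 4P - 6655.
Clearing the new market: 16313 - 4P = 4P - 6655, so P = 2871 and Q = 4829.
New expenditure = 2871 × 4829 = 13864059.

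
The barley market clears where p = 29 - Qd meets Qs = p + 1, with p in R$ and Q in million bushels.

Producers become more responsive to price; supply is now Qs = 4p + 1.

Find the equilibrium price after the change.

Before the shock: 29 - p = p + 1 ⇒ 28 = 2p ⇒ p = 14, Q = 15.
The shock moves the curves to Qd = 29 - p and Qs = 4p + 1.
Clearing the new market: 29 - p = 4p + 1, so p = 5.6 and Q = 23.4.

5.6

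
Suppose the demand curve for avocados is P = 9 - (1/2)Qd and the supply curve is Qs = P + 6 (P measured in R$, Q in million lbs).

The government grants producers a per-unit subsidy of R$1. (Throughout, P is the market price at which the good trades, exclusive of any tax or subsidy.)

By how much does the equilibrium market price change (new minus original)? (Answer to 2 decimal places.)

-0.33

Solve the original market: 18 - 2P = P + 6, hence P = 4 and Q = 10.
Since sellers receive the price plus the subsidy, the effective supply curve becomes Qs = P + 7.
Setting them equal: 18 - 2P = P + 7 → 11 = 3P, so P = 11/3 ≈ 3.6667 and Q = 32/3 ≈ 10.6667.
ΔP = 3.6667 − 4 = -0.33.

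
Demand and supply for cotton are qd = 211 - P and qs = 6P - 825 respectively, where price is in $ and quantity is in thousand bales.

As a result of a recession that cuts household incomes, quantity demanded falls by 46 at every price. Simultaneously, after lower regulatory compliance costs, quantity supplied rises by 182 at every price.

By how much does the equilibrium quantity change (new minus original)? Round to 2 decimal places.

-13.43

Before the shock: 211 - P = 6P - 825 ⇒ 1036 = 7P ⇒ P = 148, q = 63.
After the shift, demand is qd = 165 - P and supply is qs = 6P - 643.
Equate the new curves: 165 - P = 6P - 643, giving 808 = 7P, P = 808/7 ≈ 115.4286, q = 347/7 ≈ 49.5714.
Δq = 49.5714 − 63 = -13.43.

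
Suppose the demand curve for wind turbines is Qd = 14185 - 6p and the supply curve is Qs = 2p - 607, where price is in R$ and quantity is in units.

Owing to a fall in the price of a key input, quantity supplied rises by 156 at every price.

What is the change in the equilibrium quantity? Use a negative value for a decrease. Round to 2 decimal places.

Initially, 14185 - 6p = 2p - 607, so 14792 = 8p and p = 1849, Q = 3091.
The new curves are Qd = 14185 - 6p (demand) and Qs = 2p - 451 (supply).
Clearing the new market: 14185 - 6p = 2p - 451, so p = 1829.5 and Q = 3208.
ΔQ = 3208 − 3091 = +117.00.

+117.00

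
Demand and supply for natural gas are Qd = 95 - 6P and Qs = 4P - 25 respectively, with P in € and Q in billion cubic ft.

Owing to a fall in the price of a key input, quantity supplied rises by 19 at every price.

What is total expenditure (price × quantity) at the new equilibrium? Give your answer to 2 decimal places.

347.44

Initially, 95 - 6P = 4P - 25, so 120 = 10P and P = 12, Q = 23.
After the shift, demand is Qd = 95 - 6P and supply is Qs = 4P - 6.
New equilibrium: 95 - 6P = 4P - 6 ⇒ 101 = 10P ⇒ P = 10.1, Q = 34.4.
New expenditure = 10.1 × 34.4 = 347.44.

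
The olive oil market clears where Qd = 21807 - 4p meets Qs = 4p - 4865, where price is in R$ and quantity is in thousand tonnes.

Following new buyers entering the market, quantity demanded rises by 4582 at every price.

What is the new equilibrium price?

3906.75

Solve the original market: 21807 - 4p = 4p - 4865, hence p = 3334 and Q = 8471.
The shock moves the curves to Qd = 26389 - 4p and Qs = 4p - 4865.
Equate the new curves: 26389 - 4p = 4p - 4865, giving 31254 = 8p, p = 3906.75, Q = 10762.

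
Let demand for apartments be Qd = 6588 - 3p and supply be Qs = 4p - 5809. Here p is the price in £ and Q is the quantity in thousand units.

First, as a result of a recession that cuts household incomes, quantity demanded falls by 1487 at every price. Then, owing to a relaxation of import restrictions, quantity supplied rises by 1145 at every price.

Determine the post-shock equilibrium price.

1395

Before the shock: 6588 - 3p = 4p - 5809 ⇒ 12397 = 7p ⇒ p = 1771, Q = 1275.
After the shift, demand is Qd = 5101 - 3p and supply is Qs = 4p - 4664.
Setting them equal: 5101 - 3p = 4p - 4664 → 9765 = 7p, so p = 1395 and Q = 916.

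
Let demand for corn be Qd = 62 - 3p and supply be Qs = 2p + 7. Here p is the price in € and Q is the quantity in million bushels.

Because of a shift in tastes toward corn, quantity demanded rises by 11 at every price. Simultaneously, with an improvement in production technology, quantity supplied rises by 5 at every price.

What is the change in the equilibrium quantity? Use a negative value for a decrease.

+7.4

Before the shock: 62 - 3p = 2p + 7 ⇒ 55 = 5p ⇒ p = 11, Q = 29.
After the shift, demand is Qd = 73 - 3p and supply is Qs = 2p + 12.
Equate the new curves: 73 - 3p = 2p + 12, giving 61 = 5p, p = 12.2, Q = 36.4.
ΔQ = 36.4 − 29 = +7.4.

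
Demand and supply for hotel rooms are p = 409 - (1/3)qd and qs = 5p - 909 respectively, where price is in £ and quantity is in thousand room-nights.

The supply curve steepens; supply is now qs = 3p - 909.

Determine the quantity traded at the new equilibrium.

159

Original equilibrium: 1227 - 3p = 5p - 909 gives 2136 = 8p, so p = 267 and q = 426.
After the shift, demand is qd = 1227 - 3p and supply is qs = 3p - 909.
Setting them equal: 1227 - 3p = 3p - 909 → 2136 = 6p, so p = 356 and q = 159.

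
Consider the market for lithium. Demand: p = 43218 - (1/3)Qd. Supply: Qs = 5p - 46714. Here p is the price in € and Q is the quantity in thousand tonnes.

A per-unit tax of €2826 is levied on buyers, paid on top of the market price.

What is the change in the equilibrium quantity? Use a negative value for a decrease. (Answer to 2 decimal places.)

-5298.75

Original equilibrium: 129654 - 3p = 5p - 46714 gives 176368 = 8p, so p = 22046 and Q = 63516.
Since buyers pay the price plus the tax, the effective demand curve becomes Qd = 121176 - 3p.
Setting them equal: 121176 - 3p = 5p - 46714 → 167890 = 8p, so p = 20986.25 and Q = 58217.25.
ΔQ = 58217.25 − 63516 = -5298.75.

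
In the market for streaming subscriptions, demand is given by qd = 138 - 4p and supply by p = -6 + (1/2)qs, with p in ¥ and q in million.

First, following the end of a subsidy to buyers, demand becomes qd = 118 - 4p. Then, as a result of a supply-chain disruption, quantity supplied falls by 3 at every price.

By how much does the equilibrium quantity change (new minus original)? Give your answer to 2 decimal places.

Before the shock: 138 - 4p = 2p + 12 ⇒ 126 = 6p ⇒ p = 21, q = 54.
The shock moves the curves to qd = 118 - 4p and qs = 2p + 9.
Setting them equal: 118 - 4p = 2p + 9 → 109 = 6p, so p = 109/6 ≈ 18.1667 and q = 136/3 ≈ 45.3333.
Δq = 45.3333 − 54 = -8.67.

-8.67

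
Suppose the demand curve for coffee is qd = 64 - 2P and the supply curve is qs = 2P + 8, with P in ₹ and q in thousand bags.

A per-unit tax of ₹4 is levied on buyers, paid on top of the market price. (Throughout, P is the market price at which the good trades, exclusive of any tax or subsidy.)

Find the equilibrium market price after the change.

12

Solve the original market: 64 - 2P = 2P + 8, hence P = 14 and q = 36.
Since buyers pay the price plus the tax, the effective demand curve becomes qd = 56 - 2P.
Equate the new curves: 56 - 2P = 2P + 8, giving 48 = 4P, P = 12, q = 32.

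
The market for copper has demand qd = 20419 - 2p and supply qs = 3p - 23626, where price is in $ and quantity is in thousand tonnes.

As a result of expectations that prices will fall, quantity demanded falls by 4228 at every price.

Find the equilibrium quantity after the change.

Initially, 20419 - 2p = 3p - 23626, so 44045 = 5p and p = 8809, q = 2801.
With the change applied: demand qd = 16191 - 2p, supply qs = 3p - 23626.
Clearing the new market: 16191 - 2p = 3p - 23626, so p = 7963.4 and q = 264.2.

264.2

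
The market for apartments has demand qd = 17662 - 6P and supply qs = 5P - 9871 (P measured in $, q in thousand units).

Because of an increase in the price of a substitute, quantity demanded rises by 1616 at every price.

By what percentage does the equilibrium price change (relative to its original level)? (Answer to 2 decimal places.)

Before the shock: 17662 - 6P = 5P - 9871 ⇒ 27533 = 11P ⇒ P = 2503, q = 2644.
After the shift, demand is qd = 19278 - 6P and supply is qs = 5P - 9871.
Equate the new curves: 19278 - 6P = 5P - 9871, giving 29149 = 11P, P = 29149/11 ≈ 2649.9091, q = 37164/11 ≈ 3378.5455.
%ΔP = (2649.9091 − 2503) / 2503 × 100 = +5.87%.

+5.87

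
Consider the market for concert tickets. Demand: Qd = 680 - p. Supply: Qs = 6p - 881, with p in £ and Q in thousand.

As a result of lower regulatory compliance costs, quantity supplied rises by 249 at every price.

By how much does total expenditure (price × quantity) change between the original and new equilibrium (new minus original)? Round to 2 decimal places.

Before the shock: 680 - p = 6p - 881 ⇒ 1561 = 7p ⇒ p = 223, Q = 457.
The shock moves the curves to Qd = 680 - p and Qs = 6p - 632.
Equate the new curves: 680 - p = 6p - 632, giving 1312 = 7p, p = 1312/7 ≈ 187.4286, Q = 3448/7 ≈ 492.5714.
Expenditure moves from 223×457 = 101911 to 187.4286×492.5714 = 92321.9592; change = -9589.04.

-9589.04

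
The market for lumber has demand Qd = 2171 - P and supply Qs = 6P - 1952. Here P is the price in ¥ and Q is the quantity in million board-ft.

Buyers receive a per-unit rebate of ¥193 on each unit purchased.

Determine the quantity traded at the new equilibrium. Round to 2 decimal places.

1747.43

Initially, 2171 - P = 6P - 1952, so 4123 = 7P and P = 589, Q = 1582.
Since buyers' out-of-pocket price is the market price minus the rebate, the effective demand curve becomes Qd = 2364 - P.
Clearing the new market: 2364 - P = 6P - 1952, so P = 4316/7 ≈ 616.5714 and Q = 12232/7 ≈ 1747.4286.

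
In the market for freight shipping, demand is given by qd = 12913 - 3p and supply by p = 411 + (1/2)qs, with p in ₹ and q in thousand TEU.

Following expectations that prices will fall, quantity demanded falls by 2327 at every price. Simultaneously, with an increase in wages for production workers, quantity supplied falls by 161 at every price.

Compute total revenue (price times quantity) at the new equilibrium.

Initially, 12913 - 3p = 2p - 822, so 13735 = 5p and p = 2747, q = 4672.
The new curves are qd = 10586 - 3p (demand) and qs = 2p - 983 (supply).
Setting them equal: 10586 - 3p = 2p - 983 → 11569 = 5p, so p = 2313.8 and q = 3644.6.
New expenditure = 2313.8 × 3644.6 = 8432875.48.

8432875.48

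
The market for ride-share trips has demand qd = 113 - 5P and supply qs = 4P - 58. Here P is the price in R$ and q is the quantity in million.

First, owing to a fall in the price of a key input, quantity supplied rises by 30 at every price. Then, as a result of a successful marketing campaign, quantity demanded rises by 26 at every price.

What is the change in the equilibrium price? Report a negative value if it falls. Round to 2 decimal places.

-0.44

Solve the original market: 113 - 5P = 4P - 58, hence P = 19 and q = 18.
The new curves are qd = 139 - 5P (demand) and qs = 4P - 28 (supply).
Clearing the new market: 139 - 5P = 4P - 28, so P = 167/9 ≈ 18.5556 and q = 416/9 ≈ 46.2222.
ΔP = 18.5556 − 19 = -0.44.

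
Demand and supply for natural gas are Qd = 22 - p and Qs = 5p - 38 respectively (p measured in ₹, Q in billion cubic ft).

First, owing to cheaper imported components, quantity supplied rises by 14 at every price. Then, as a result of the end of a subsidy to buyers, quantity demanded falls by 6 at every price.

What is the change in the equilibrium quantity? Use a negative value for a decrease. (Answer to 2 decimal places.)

-2.67

Solve the original market: 22 - p = 5p - 38, hence p = 10 and Q = 12.
After the shift, demand is Qd = 16 - p and supply is Qs = 5p - 24.
Equate the new curves: 16 - p = 5p - 24, giving 40 = 6p, p = 20/3 ≈ 6.6667, Q = 28/3 ≈ 9.3333.
ΔQ = 9.3333 − 12 = -2.67.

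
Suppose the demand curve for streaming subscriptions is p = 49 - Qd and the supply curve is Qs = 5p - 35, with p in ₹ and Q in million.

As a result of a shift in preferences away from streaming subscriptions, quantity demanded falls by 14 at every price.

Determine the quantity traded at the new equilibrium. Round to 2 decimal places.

Before the shock: 49 - p = 5p - 35 ⇒ 84 = 6p ⇒ p = 14, Q = 35.
After the shift, demand is Qd = 35 - p and supply is Qs = 5p - 35.
Equate the new curves: 35 - p = 5p - 35, giving 70 = 6p, p = 35/3 ≈ 11.6667, Q = 70/3 ≈ 23.3333.

23.33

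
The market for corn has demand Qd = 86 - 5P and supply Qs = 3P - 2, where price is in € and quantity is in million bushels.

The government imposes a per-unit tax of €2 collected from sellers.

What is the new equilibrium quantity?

Solve the original market: 86 - 5P = 3P - 2, hence P = 11 and Q = 31.
Since sellers keep the price net of the tax, the effective supply curve becomes Qs = 3P - 8.
Clearing the new market: 86 - 5P = 3P - 8, so P = 11.75 and Q = 27.25.

27.25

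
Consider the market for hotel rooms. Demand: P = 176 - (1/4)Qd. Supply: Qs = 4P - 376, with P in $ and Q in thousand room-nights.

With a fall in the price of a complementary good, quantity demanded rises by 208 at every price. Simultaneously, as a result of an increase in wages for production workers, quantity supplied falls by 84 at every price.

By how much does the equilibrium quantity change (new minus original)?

+62

Initially, 704 - 4P = 4P - 376, so 1080 = 8P and P = 135, Q = 164.
The shock moves the curves to Qd = 912 - 4P and Qs = 4P - 460.
Setting them equal: 912 - 4P = 4P - 460 → 1372 = 8P, so P = 171.5 and Q = 226.
ΔQ = 226 − 164 = +62.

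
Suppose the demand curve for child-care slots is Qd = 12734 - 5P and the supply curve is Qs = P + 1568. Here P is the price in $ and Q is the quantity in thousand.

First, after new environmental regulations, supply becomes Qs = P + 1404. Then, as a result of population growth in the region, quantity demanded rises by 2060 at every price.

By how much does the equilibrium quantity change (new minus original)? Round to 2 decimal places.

Initially, 12734 - 5P = P + 1568, so 11166 = 6P and P = 1861, Q = 3429.
The shock moves the curves to Qd = 14794 - 5P and Qs = P + 1404.
New equilibrium: 14794 - 5P = P + 1404 ⇒ 13390 = 6P ⇒ P = 6695/3 ≈ 2231.6667, Q = 10907/3 ≈ 3635.6667.
ΔQ = 3635.6667 − 3429 = +206.67.

+206.67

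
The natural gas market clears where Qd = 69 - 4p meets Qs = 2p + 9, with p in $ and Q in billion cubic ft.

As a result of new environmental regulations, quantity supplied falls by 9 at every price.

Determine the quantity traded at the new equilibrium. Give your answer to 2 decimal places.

Before the shock: 69 - 4p = 2p + 9 ⇒ 60 = 6p ⇒ p = 10, Q = 29.
After the shift, demand is Qd = 69 - 4p and supply is Qs = 2p.
New equilibrium: 69 - 4p = 2p ⇒ 69 = 6p ⇒ p = 11.5, Q = 23.

23.00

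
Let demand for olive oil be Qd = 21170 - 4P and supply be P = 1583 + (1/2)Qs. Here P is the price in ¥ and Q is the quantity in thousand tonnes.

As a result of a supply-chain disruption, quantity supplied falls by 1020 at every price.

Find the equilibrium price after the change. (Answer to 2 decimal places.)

4226.00

Original equilibrium: 21170 - 4P = 2P - 3166 gives 24336 = 6P, so P = 4056 and Q = 4946.
The shock moves the curves to Qd = 21170 - 4P and Qs = 2P - 4186.
Setting them equal: 21170 - 4P = 2P - 4186 → 25356 = 6P, so P = 4226 and Q = 4266.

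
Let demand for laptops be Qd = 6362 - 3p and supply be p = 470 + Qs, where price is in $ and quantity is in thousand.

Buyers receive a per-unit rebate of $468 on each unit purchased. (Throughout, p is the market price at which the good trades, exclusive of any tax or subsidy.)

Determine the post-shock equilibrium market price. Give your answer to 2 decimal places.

Before the shock: 6362 - 3p = p - 470 ⇒ 6832 = 4p ⇒ p = 1708, Q = 1238.
Since buyers' out-of-pocket price is the market price minus the rebate, the effective demand curve becomes Qd = 7766 - 3p.
Setting them equal: 7766 - 3p = p - 470 → 8236 = 4p, so p = 2059 and Q = 1589.

2059.00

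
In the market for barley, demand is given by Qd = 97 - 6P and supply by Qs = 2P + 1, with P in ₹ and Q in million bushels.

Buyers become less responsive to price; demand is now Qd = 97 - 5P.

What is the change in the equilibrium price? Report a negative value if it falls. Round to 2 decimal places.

+1.71

Original equilibrium: 97 - 6P = 2P + 1 gives 96 = 8P, so P = 12 and Q = 25.
The shock moves the curves to Qd = 97 - 5P and Qs = 2P + 1.
Clearing the new market: 97 - 5P = 2P + 1, so P = 96/7 ≈ 13.7143 and Q = 199/7 ≈ 28.4286.
ΔP = 13.7143 − 12 = +1.71.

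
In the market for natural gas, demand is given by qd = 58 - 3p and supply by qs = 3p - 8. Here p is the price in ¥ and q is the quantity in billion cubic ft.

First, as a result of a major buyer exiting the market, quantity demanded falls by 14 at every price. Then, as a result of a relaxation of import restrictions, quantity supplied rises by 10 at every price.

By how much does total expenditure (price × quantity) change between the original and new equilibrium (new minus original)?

Original equilibrium: 58 - 3p = 3p - 8 gives 66 = 6p, so p = 11 and q = 25.
The shock moves the curves to qd = 44 - 3p and qs = 3p + 2.
Clearing the new market: 44 - 3p = 3p + 2, so p = 7 and q = 23.
Expenditure moves from 11×25 = 275 to 7×23 = 161; change = -114.

-114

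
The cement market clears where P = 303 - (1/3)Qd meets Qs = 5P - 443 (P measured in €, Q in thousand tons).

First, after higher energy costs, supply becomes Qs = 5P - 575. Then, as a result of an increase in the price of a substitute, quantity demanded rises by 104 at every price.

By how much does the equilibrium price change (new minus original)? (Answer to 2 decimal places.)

+29.50

Original equilibrium: 909 - 3P = 5P - 443 gives 1352 = 8P, so P = 169 and Q = 402.
The shock moves the curves to Qd = 1013 - 3P and Qs = 5P - 575.
Equate the new curves: 1013 - 3P = 5P - 575, giving 1588 = 8P, P = 198.5, Q = 417.5.
ΔP = 198.5 − 169 = +29.50.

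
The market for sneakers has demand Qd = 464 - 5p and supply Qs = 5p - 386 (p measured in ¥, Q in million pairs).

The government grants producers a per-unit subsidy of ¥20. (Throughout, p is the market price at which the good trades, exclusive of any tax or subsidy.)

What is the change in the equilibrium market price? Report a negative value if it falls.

Solve the original market: 464 - 5p = 5p - 386, hence p = 85 and Q = 39.
Since sellers receive the price plus the subsidy, the effective supply curve becomes Qs = 5p - 286.
Setting them equal: 464 - 5p = 5p - 286 → 750 = 10p, so p = 75 and Q = 89.
Δp = 75 − 85 = -10.

-10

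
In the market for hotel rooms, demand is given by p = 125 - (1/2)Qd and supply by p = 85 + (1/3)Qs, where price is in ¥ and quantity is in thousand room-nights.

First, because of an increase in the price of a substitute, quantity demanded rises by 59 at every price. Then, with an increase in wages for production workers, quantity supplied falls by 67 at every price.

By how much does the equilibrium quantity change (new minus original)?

Solve the original market: 250 - 2p = 3p - 255, hence p = 101 and Q = 48.
With the change applied: demand Qd = 309 - 2p, supply Qs = 3p - 322.
Setting them equal: 309 - 2p = 3p - 322 → 631 = 5p, so p = 126.2 and Q = 56.6.
ΔQ = 56.6 − 48 = +8.6.

+8.6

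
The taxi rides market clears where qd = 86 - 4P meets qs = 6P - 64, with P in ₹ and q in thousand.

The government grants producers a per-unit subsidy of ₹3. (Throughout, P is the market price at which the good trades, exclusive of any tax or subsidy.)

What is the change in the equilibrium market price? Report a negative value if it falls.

Solve the original market: 86 - 4P = 6P - 64, hence P = 15 and q = 26.
Since sellers receive the price plus the subsidy, the effective supply curve becomes qs = 6P - 46.
Equate the new curves: 86 - 4P = 6P - 46, giving 132 = 10P, P = 13.2, q = 33.2.
ΔP = 13.2 − 15 = -1.8.

-1.8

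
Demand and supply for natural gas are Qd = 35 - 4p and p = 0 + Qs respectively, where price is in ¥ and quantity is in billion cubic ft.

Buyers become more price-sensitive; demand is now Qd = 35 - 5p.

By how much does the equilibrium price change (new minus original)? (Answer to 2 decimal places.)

-1.17

Original equilibrium: 35 - 4p = p gives 35 = 5p, so p = 7 and Q = 7.
With the change applied: demand Qd = 35 - 5p, supply Qs = p.
Setting them equal: 35 - 5p = p → 35 = 6p, so p = 35/6 ≈ 5.8333 and Q = 35/6 ≈ 5.8333.
Δp = 5.8333 − 7 = -1.17.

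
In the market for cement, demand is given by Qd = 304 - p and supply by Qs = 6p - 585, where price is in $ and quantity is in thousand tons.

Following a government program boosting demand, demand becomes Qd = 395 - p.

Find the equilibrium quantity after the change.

Solve the original market: 304 - p = 6p - 585, hence p = 127 and Q = 177.
After the shift, demand is Qd = 395 - p and supply is Qs = 6p - 585.
Equate the new curves: 395 - p = 6p - 585, giving 980 = 7p, p = 140, Q = 255.

255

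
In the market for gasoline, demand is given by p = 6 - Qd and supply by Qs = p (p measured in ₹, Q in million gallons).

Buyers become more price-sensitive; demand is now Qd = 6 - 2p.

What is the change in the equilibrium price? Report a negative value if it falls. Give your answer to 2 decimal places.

-1.00

Initially, 6 - p = p, so 6 = 2p and p = 3, Q = 3.
With the change applied: demand Qd = 6 - 2p, supply Qs = p.
Equate the new curves: 6 - 2p = p, giving 6 = 3p, p = 2, Q = 2.
Δp = 2 − 3 = -1.00.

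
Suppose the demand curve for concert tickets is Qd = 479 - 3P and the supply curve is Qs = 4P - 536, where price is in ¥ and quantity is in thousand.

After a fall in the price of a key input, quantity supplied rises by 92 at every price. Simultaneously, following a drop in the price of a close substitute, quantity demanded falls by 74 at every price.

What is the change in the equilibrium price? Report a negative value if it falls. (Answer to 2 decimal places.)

Initially, 479 - 3P = 4P - 536, so 1015 = 7P and P = 145, Q = 44.
After the shift, demand is Qd = 405 - 3P and supply is Qs = 4P - 444.
Equate the new curves: 405 - 3P = 4P - 444, giving 849 = 7P, P = 849/7 ≈ 121.2857, Q = 288/7 ≈ 41.1429.
ΔP = 121.2857 − 145 = -23.71.

-23.71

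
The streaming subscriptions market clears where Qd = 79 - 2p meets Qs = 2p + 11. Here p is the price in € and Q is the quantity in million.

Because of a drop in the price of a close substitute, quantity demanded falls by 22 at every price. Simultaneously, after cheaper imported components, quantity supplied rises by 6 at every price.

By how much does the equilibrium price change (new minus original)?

-7

Before the shock: 79 - 2p = 2p + 11 ⇒ 68 = 4p ⇒ p = 17, Q = 45.
After the shift, demand is Qd = 57 - 2p and supply is Qs = 2p + 17.
Clearing the new market: 57 - 2p = 2p + 17, so p = 10 and Q = 37.
Δp = 10 − 17 = -7.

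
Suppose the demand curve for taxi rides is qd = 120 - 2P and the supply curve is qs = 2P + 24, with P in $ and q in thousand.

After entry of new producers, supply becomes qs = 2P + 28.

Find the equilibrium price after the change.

Original equilibrium: 120 - 2P = 2P + 24 gives 96 = 4P, so P = 24 and q = 72.
After the shift, demand is qd = 120 - 2P and supply is qs = 2P + 28.
New equilibrium: 120 - 2P = 2P + 28 ⇒ 92 = 4P ⇒ P = 23, q = 74.

23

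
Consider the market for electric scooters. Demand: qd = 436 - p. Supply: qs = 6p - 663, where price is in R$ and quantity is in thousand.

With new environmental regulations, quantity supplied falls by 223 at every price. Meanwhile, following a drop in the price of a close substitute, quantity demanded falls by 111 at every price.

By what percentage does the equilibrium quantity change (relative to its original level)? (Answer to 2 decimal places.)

Solve the original market: 436 - p = 6p - 663, hence p = 157 and q = 279.
After the shift, demand is qd = 325 - p and supply is qs = 6p - 886.
Setting them equal: 325 - p = 6p - 886 → 1211 = 7p, so p = 173 and q = 152.
%Δq = (152 − 279) / 279 × 100 = -45.52%.

-45.52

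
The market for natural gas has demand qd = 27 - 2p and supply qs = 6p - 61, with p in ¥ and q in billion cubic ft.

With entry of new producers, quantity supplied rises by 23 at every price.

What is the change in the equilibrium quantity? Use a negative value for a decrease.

+5.75

Original equilibrium: 27 - 2p = 6p - 61 gives 88 = 8p, so p = 11 and q = 5.
The new curves are qd = 27 - 2p (demand) and qs = 6p - 38 (supply).
New equilibrium: 27 - 2p = 6p - 38 ⇒ 65 = 8p ⇒ p = 8.125, q = 10.75.
Δq = 10.75 − 5 = +5.75.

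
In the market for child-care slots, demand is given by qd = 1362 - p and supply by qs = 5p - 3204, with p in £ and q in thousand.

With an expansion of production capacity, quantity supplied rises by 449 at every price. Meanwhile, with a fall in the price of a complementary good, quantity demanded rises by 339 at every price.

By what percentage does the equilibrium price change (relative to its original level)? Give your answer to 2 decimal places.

Solve the original market: 1362 - p = 5p - 3204, hence p = 761 and q = 601.
After the shift, demand is qd = 1701 - p and supply is qs = 5p - 2755.
New equilibrium: 1701 - p = 5p - 2755 ⇒ 4456 = 6p ⇒ p = 2228/3 ≈ 742.6667, q = 2875/3 ≈ 958.3333.
%Δp = (742.6667 − 761) / 761 × 100 = -2.41%.

-2.41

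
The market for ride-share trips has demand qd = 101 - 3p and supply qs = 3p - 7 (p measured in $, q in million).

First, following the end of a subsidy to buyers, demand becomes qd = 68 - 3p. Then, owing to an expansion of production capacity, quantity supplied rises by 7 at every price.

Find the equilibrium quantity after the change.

34

Before the shock: 101 - 3p = 3p - 7 ⇒ 108 = 6p ⇒ p = 18, q = 47.
The new curves are qd = 68 - 3p (demand) and qs = 3p (supply).
Setting them equal: 68 - 3p = 3p → 68 = 6p, so p = 34/3 ≈ 11.3333 and q = 34.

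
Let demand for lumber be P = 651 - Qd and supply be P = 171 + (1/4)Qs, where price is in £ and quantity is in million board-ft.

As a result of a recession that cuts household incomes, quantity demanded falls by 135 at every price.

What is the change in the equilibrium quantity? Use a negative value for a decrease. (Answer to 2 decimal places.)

-108.00

Before the shock: 651 - P = 4P - 684 ⇒ 1335 = 5P ⇒ P = 267, Q = 384.
The shock moves the curves to Qd = 516 - P and Qs = 4P - 684.
New equilibrium: 516 - P = 4P - 684 ⇒ 1200 = 5P ⇒ P = 240, Q = 276.
ΔQ = 276 − 384 = -108.00.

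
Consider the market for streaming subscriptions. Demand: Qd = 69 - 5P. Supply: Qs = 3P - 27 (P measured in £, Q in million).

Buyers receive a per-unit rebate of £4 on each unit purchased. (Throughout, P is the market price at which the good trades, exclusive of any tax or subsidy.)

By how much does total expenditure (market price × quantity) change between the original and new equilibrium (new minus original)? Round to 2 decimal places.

Before the shock: 69 - 5P = 3P - 27 ⇒ 96 = 8P ⇒ P = 12, Q = 9.
Since buyers' out-of-pocket price is the market price minus the rebate, the effective demand curve becomes Qd = 89 - 5P.
Clearing the new market: 89 - 5P = 3P - 27, so P = 14.5 and Q = 16.5.
Expenditure moves from 12×9 = 108 to 14.5×16.5 = 239.25; change = +131.25.

+131.25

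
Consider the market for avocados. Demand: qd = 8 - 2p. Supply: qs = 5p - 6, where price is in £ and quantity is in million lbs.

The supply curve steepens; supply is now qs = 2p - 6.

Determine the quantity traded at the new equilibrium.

Original equilibrium: 8 - 2p = 5p - 6 gives 14 = 7p, so p = 2 and q = 4.
After the shift, demand is qd = 8 - 2p and supply is qs = 2p - 6.
Clearing the new market: 8 - 2p = 2p - 6, so p = 3.5 and q = 1.

1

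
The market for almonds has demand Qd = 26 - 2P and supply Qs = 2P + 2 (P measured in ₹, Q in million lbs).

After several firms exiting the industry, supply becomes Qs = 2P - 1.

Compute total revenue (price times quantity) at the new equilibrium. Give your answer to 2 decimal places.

Initially, 26 - 2P = 2P + 2, so 24 = 4P and P = 6, Q = 14.
After the shift, demand is Qd = 26 - 2P and supply is Qs = 2P - 1.
New equilibrium: 26 - 2P = 2P - 1 ⇒ 27 = 4P ⇒ P = 6.75, Q = 12.5.
New expenditure = 6.75 × 12.5 = 84.38.

84.38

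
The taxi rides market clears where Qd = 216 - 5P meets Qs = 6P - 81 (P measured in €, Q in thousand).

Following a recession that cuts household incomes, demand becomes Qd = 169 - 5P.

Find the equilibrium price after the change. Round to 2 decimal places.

22.73

Original equilibrium: 216 - 5P = 6P - 81 gives 297 = 11P, so P = 27 and Q = 81.
The shock moves the curves to Qd = 169 - 5P and Qs = 6P - 81.
New equilibrium: 169 - 5P = 6P - 81 ⇒ 250 = 11P ⇒ P = 250/11 ≈ 22.7273, Q = 609/11 ≈ 55.3636.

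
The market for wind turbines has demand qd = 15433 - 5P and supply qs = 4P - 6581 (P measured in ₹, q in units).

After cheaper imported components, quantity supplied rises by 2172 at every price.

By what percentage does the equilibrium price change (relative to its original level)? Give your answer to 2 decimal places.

-9.87

Before the shock: 15433 - 5P = 4P - 6581 ⇒ 22014 = 9P ⇒ P = 2446, q = 3203.
The shock moves the curves to qd = 15433 - 5P and qs = 4P - 4409.
Equate the new curves: 15433 - 5P = 4P - 4409, giving 19842 = 9P, P = 6614/3 ≈ 2204.6667, q = 13229/3 ≈ 4409.6667.
%ΔP = (2204.6667 − 2446) / 2446 × 100 = -9.87%.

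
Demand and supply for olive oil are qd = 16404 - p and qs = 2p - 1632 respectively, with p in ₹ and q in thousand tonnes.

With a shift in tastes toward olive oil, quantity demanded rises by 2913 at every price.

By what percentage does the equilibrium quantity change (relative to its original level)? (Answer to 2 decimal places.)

+18.69

Before the shock: 16404 - p = 2p - 1632 ⇒ 18036 = 3p ⇒ p = 6012, q = 10392.
The new curves are qd = 19317 - p (demand) and qs = 2p - 1632 (supply).
Clearing the new market: 19317 - p = 2p - 1632, so p = 6983 and q = 12334.
%Δq = (12334 − 10392) / 10392 × 100 = +18.69%.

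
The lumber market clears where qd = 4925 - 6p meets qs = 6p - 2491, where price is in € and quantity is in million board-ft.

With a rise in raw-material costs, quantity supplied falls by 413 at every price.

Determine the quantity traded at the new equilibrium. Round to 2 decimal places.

Solve the original market: 4925 - 6p = 6p - 2491, hence p = 618 and q = 1217.
After the shift, demand is qd = 4925 - 6p and supply is qs = 6p - 2904.
Equate the new curves: 4925 - 6p = 6p - 2904, giving 7829 = 12p, p = 7829/12 ≈ 652.4167, q = 1010.5.

1010.50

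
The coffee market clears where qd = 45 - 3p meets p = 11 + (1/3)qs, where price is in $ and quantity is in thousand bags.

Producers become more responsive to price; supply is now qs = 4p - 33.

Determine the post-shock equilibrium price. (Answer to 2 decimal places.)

11.14

Initially, 45 - 3p = 3p - 33, so 78 = 6p and p = 13, q = 6.
The new curves are qd = 45 - 3p (demand) and qs = 4p - 33 (supply).
Setting them equal: 45 - 3p = 4p - 33 → 78 = 7p, so p = 78/7 ≈ 11.1429 and q = 81/7 ≈ 11.5714.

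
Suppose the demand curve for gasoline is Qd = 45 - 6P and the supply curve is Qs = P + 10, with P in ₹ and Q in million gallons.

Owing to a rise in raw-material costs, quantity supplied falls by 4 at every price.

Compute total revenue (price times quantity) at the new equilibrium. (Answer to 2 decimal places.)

Solve the original market: 45 - 6P = P + 10, hence P = 5 and Q = 15.
The shock moves the curves to Qd = 45 - 6P and Qs = P + 6.
New equilibrium: 45 - 6P = P + 6 ⇒ 39 = 7P ⇒ P = 39/7 ≈ 5.5714, Q = 81/7 ≈ 11.5714.
New expenditure = 5.5714 × 11.5714 = 64.47.

64.47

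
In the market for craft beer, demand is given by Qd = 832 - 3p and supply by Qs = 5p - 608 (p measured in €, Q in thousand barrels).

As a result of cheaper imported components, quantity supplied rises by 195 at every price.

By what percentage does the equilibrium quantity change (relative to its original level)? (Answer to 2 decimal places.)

Solve the original market: 832 - 3p = 5p - 608, hence p = 180 and Q = 292.
The new curves are Qd = 832 - 3p (demand) and Qs = 5p - 413 (supply).
Clearing the new market: 832 - 3p = 5p - 413, so p = 155.625 and Q = 365.125.
%ΔQ = (365.125 − 292) / 292 × 100 = +25.04%.

+25.04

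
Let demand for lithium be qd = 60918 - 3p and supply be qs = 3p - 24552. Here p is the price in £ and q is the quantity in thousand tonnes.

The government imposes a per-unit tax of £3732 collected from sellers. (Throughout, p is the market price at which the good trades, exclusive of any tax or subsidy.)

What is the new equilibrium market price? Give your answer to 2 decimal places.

Original equilibrium: 60918 - 3p = 3p - 24552 gives 85470 = 6p, so p = 14245 and q = 18183.
Since sellers keep the price net of the tax, the effective supply curve becomes qs = 3p - 35748.
Equate the new curves: 60918 - 3p = 3p - 35748, giving 96666 = 6p, p = 16111, q = 12585.

16111.00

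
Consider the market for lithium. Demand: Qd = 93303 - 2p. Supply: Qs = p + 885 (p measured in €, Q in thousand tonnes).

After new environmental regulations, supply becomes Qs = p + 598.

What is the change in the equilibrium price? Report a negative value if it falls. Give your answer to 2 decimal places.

+95.67

Solve the original market: 93303 - 2p = p + 885, hence p = 30806 and Q = 31691.
The new curves are Qd = 93303 - 2p (demand) and Qs = p + 598 (supply).
New equilibrium: 93303 - 2p = p + 598 ⇒ 92705 = 3p ⇒ p = 92705/3 ≈ 30901.6667, Q = 94499/3 ≈ 31499.6667.
Δp = 30901.6667 − 30806 = +95.67.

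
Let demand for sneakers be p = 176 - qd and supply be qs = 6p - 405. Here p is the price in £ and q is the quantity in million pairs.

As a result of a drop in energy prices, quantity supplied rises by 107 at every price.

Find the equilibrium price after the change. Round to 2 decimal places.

Before the shock: 176 - p = 6p - 405 ⇒ 581 = 7p ⇒ p = 83, q = 93.
After the shift, demand is qd = 176 - p and supply is qs = 6p - 298.
Setting them equal: 176 - p = 6p - 298 → 474 = 7p, so p = 474/7 ≈ 67.7143 and q = 758/7 ≈ 108.2857.

67.71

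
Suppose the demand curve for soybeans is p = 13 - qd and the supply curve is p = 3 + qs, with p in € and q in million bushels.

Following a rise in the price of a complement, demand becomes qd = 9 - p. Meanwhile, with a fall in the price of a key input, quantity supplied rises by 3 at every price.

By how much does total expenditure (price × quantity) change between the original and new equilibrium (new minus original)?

-19.75

Original equilibrium: 13 - p = p - 3 gives 16 = 2p, so p = 8 and q = 5.
After the shift, demand is qd = 9 - p and supply is qs = p.
Clearing the new market: 9 - p = p, so p = 4.5 and q = 4.5.
Expenditure moves from 8×5 = 40 to 4.5×4.5 = 20.25; change = -19.75.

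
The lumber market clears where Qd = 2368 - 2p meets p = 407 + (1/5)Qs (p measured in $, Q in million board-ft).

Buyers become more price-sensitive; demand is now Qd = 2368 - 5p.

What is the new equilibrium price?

440.3

Initially, 2368 - 2p = 5p - 2035, so 4403 = 7p and p = 629, Q = 1110.
After the shift, demand is Qd = 2368 - 5p and supply is Qs = 5p - 2035.
Equate the new curves: 2368 - 5p = 5p - 2035, giving 4403 = 10p, p = 440.3, Q = 166.5.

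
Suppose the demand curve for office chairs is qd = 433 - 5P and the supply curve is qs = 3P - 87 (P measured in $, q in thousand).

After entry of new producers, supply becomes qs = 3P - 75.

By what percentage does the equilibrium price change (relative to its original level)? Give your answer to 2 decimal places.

-2.31

Initially, 433 - 5P = 3P - 87, so 520 = 8P and P = 65, q = 108.
The new curves are qd = 433 - 5P (demand) and qs = 3P - 75 (supply).
Setting them equal: 433 - 5P = 3P - 75 → 508 = 8P, so P = 63.5 and q = 115.5.
%ΔP = (63.5 − 65) / 65 × 100 = -2.31%.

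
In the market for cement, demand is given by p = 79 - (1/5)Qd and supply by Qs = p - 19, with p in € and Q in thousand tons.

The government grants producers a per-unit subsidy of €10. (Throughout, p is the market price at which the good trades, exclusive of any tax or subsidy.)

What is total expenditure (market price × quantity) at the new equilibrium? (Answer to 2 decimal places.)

3927.78

Original equilibrium: 395 - 5p = p - 19 gives 414 = 6p, so p = 69 and Q = 50.
Since sellers receive the price plus the subsidy, the effective supply curve becomes Qs = p - 9.
Equate the new curves: 395 - 5p = p - 9, giving 404 = 6p, p = 202/3 ≈ 67.3333, Q = 175/3 ≈ 58.3333.
New expenditure = 67.3333 × 58.3333 = 3927.78.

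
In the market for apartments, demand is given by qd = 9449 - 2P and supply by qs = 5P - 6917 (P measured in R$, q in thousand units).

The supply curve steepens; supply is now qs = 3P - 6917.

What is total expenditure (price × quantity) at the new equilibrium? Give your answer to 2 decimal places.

9500790.32

Before the shock: 9449 - 2P = 5P - 6917 ⇒ 16366 = 7P ⇒ P = 2338, q = 4773.
The shock moves the curves to qd = 9449 - 2P and qs = 3P - 6917.
Equate the new curves: 9449 - 2P = 3P - 6917, giving 16366 = 5P, P = 3273.2, q = 2902.6.
New expenditure = 3273.2 × 2902.6 = 9500790.32.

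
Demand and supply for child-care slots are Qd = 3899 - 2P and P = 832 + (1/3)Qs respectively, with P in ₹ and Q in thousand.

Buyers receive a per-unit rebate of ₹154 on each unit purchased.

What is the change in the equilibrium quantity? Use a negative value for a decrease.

+184.8

Original equilibrium: 3899 - 2P = 3P - 2496 gives 6395 = 5P, so P = 1279 and Q = 1341.
Since buyers' out-of-pocket price is the market price minus the rebate, the effective demand curve becomes Qd = 4207 - 2P.
New equilibrium: 4207 - 2P = 3P - 2496 ⇒ 6703 = 5P ⇒ P = 1340.6, Q = 1525.8.
ΔQ = 1525.8 − 1341 = +184.8.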